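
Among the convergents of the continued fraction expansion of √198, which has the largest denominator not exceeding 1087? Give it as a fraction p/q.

√198 = [14; 14, 28, …] (period length 2).
Convergents:
  p_0/q_0 = 14/1
  p_1/q_1 = 197/14
  p_2/q_2 = 5530/393
  p_3/q_3 = 77617/5516
q_2 = 393 ≤ 1087 < 5516 = q_3, so the answer is 5530/393.

5530/393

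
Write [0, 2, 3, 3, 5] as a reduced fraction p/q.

53/122

Using pₖ = aₖpₖ₋₁ + pₖ₋₂ and qₖ = aₖqₖ₋₁ + qₖ₋₂:
  k=0: a=0, p=0, q=1
  k=1: a=2, p=1, q=2
  k=2: a=3, p=3, q=7
  k=3: a=3, p=10, q=23
  k=4: a=5, p=53, q=122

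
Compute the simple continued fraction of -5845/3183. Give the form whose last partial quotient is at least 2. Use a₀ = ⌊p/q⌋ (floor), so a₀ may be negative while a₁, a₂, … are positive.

-5845 = -2×3183 + 521
3183 = 6×521 + 57
521 = 9×57 + 8
57 = 7×8 + 1
8 = 8×1 + 0  (stop)
So -5845/3183 = [-2; 6, 9, 7, 8].

[-2; 6, 9, 7, 8]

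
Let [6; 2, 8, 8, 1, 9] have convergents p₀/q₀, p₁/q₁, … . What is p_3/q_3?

Using pₖ = aₖpₖ₋₁ + pₖ₋₂, qₖ = aₖqₖ₋₁ + qₖ₋₂ (with p₋₁=1, p₋₂=0, q₋₁=0, q₋₂=1):
  k=0: a=6, p=6, q=1
  k=1: a=2, p=13, q=2
  k=2: a=8, p=110, q=17
  k=3: a=8, p=893, q=138

893/138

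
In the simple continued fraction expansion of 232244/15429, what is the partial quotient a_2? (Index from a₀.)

13

232244 = 15·15429 + 809   →  a_0 = 15
15429 = 19·809 + 58   →  a_1 = 19
809 = 13·58 + 55   →  a_2 = 13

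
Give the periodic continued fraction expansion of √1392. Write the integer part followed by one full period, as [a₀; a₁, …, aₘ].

a₀ = ⌊√1392⌋ = 37.

[37; 3, 4, 3, 74]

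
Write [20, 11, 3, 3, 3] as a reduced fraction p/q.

Using pₖ = aₖpₖ₋₁ + pₖ₋₂ and qₖ = aₖqₖ₋₁ + qₖ₋₂:
  k=0: a=20, p=20, q=1
  k=1: a=11, p=221, q=11
  k=2: a=3, p=683, q=34
  k=3: a=3, p=2270, q=113
  k=4: a=3, p=7493, q=373

7493/373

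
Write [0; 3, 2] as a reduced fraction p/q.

Fold from the inside: start with 2/1.
  3 + 1/2 = 7/2
  0 + 2/7 = 2/7

2/7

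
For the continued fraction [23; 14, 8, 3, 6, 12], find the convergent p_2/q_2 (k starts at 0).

Using pₖ = aₖpₖ₋₁ + pₖ₋₂, qₖ = aₖqₖ₋₁ + qₖ₋₂ (with p₋₁=1, p₋₂=0, q₋₁=0, q₋₂=1):
  k=0: a=23, p=23, q=1
  k=1: a=14, p=323, q=14
  k=2: a=8, p=2607, q=113

2607/113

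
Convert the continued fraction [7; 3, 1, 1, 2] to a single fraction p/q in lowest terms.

131/18

Fold from the inside: start with 2/1.
  1 + 1/2 = 3/2
  1 + 2/3 = 5/3
  3 + 3/5 = 18/5
  7 + 5/18 = 131/18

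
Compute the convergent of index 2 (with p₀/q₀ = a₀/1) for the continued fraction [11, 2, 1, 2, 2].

Using pₖ = aₖpₖ₋₁ + pₖ₋₂, qₖ = aₖqₖ₋₁ + qₖ₋₂ (with p₋₁=1, p₋₂=0, q₋₁=0, q₋₂=1):
  k=0: a=11, p=11, q=1
  k=1: a=2, p=23, q=2
  k=2: a=1, p=34, q=3

34/3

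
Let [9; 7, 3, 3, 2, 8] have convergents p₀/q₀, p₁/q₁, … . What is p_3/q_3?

Using pₖ = aₖpₖ₋₁ + pₖ₋₂, qₖ = aₖqₖ₋₁ + qₖ₋₂ (with p₋₁=1, p₋₂=0, q₋₁=0, q₋₂=1):
  k=0: a=9, p=9, q=1
  k=1: a=7, p=64, q=7
  k=2: a=3, p=201, q=22
  k=3: a=3, p=667, q=73

667/73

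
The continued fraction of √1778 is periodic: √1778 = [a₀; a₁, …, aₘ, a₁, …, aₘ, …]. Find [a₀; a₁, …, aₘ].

[42; 6, 84]

a₀ = ⌊√1778⌋ = 42.
With m₀=0, d₀=1 and mₖ₊₁ = dₖaₖ − mₖ, dₖ₊₁ = (n − mₖ₊₁²)/dₖ, aₖ₊₁ = ⌊(a₀+mₖ₊₁)/dₖ₊₁⌋:
  k=1: m=42, d=14, a=6
  k=2: m=42, d=1, a=84
d=1 and a=2a₀=84 at k=2, so the next step gives (m, d) = (42, 14) again — its k=1 value — and the period has length 2.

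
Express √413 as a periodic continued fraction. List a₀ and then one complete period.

a₀ = ⌊√413⌋ = 20.
With m₀=0, d₀=1 and mₖ₊₁ = dₖaₖ − mₖ, dₖ₊₁ = (n − mₖ₊₁²)/dₖ, aₖ₊₁ = ⌊(a₀+mₖ₊₁)/dₖ₊₁⌋:
  k=1: m=20, d=13, a=3
  k=2: m=19, d=4, a=9
  k=3: m=17, d=31, a=1
  k=4: m=14, d=7, a=4
  k=5: m=14, d=31, a=1
  k=6: m=17, d=4, a=9
  k=7: m=19, d=13, a=3
  k=8: m=20, d=1, a=40
d=1 and a=2a₀=40 at k=8, so the next step gives (m, d) = (20, 13) again — its k=1 value — and the period has length 8.

[20; 3, 9, 1, 4, 1, 9, 3, 40]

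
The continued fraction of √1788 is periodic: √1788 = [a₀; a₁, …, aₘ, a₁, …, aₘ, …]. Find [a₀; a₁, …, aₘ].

a₀ = ⌊√1788⌋ = 42.
With m₀=0, d₀=1 and mₖ₊₁ = dₖaₖ − mₖ, dₖ₊₁ = (n − mₖ₊₁²)/dₖ, aₖ₊₁ = ⌊(a₀+mₖ₊₁)/dₖ₊₁⌋:
  k=1: m=42, d=24, a=3
  k=2: m=30, d=37, a=1
  k=3: m=7, d=47, a=1
  k=4: m=40, d=4, a=20
  k=5: m=40, d=47, a=1
  k=6: m=7, d=37, a=1
  k=7: m=30, d=24, a=3
  k=8: m=42, d=1, a=84
d=1 and a=2a₀=84 at k=8, so the next step gives (m, d) = (42, 24) again — its k=1 value — and the period has length 8.

[42; 3, 1, 1, 20, 1, 1, 3, 84]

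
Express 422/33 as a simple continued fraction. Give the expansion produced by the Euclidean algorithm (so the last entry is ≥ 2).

[12; 1, 3, 1, 2, 2]

422 = 12×33 + 26
33 = 1×26 + 7
26 = 3×7 + 5
7 = 1×5 + 2
5 = 2×2 + 1
2 = 2×1 + 0  (stop)
So 422/33 = [12; 1, 3, 1, 2, 2].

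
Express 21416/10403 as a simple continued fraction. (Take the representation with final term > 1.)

21416 = 2*10403 + 610
10403 = 17*610 + 33
610 = 18*33 + 16
33 = 2*16 + 1
16 = 16*1 + 0  (stop)
So 21416/10403 = [2; 17, 18, 2, 16].

[2; 17, 18, 2, 16]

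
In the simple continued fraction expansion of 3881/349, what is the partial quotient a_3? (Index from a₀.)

4

3881 = 11·349 + 42   →  a_0 = 11
349 = 8·42 + 13   →  a_1 = 8
42 = 3·13 + 3   →  a_2 = 3
13 = 4·3 + 1   →  a_3 = 4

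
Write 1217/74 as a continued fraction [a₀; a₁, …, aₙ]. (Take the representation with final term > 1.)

1217 = 16*74 + 33
74 = 2*33 + 8
33 = 4*8 + 1
8 = 8*1 + 0  (stop)
So 1217/74 = [16; 2, 4, 8].

[16; 2, 4, 8]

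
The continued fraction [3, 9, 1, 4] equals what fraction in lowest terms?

Fold from the inside: start with 4/1.
  1 + 1/4 = 5/4
  9 + 4/5 = 49/5
  3 + 5/49 = 152/49

152/49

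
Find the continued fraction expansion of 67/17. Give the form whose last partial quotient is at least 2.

67 = 3*17 + 16
17 = 1*16 + 1
16 = 16*1 + 0  (stop)
So 67/17 = [3; 1, 16].

[3; 1, 16]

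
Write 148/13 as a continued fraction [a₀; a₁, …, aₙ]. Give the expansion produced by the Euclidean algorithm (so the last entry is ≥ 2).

[11; 2, 1, 1, 2]

148 = 11·13 + 5
13 = 2·5 + 3
5 = 1·3 + 2
3 = 1·2 + 1
2 = 2·1 + 0  (stop)
So 148/13 = [11; 2, 1, 1, 2].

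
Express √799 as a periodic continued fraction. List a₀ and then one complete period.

[28; 3, 1, 3, 56]

a₀ = ⌊√799⌋ = 28.
With m₀=0, d₀=1 and mₖ₊₁ = dₖaₖ − mₖ, dₖ₊₁ = (n − mₖ₊₁²)/dₖ, aₖ₊₁ = ⌊(a₀+mₖ₊₁)/dₖ₊₁⌋:
  k=1: m=28, d=15, a=3
  k=2: m=17, d=34, a=1
  k=3: m=17, d=15, a=3
  k=4: m=28, d=1, a=56
d=1 and a=2a₀=56 at k=4, so the next step gives (m, d) = (28, 15) again — its k=1 value — and the period has length 4.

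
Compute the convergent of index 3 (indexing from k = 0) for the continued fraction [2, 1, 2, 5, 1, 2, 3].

Using pₖ = aₖpₖ₋₁ + pₖ₋₂, qₖ = aₖqₖ₋₁ + qₖ₋₂ (with p₋₁=1, p₋₂=0, q₋₁=0, q₋₂=1):
  k=0: a=2, p=2, q=1
  k=1: a=1, p=3, q=1
  k=2: a=2, p=8, q=3
  k=3: a=5, p=43, q=16

43/16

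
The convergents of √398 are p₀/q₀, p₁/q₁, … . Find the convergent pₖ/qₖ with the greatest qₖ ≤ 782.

15541/779

√398 = [19; 1, 18, 1, 38, …] (period length 4).
Convergents:
  p_0/q_0 = 19/1
  p_1/q_1 = 20/1
  p_2/q_2 = 379/19
  p_3/q_3 = 399/20
  p_4/q_4 = 15541/779
  p_5/q_5 = 15940/799
q_4 = 779 ≤ 782 < 799 = q_5, so the answer is 15541/779.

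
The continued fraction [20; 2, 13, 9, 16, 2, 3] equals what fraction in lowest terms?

Fold from the inside: start with 3/1.
  2 + 1/3 = 7/3
  16 + 3/7 = 115/7
  9 + 7/115 = 1042/115
  13 + 115/1042 = 13661/1042
  2 + 1042/13661 = 28364/13661
  20 + 13661/28364 = 580941/28364

580941/28364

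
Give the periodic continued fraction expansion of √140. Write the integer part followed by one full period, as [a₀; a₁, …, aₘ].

[11; 1, 4, 1, 22]

a₀ = ⌊√140⌋ = 11.
With m₀=0, d₀=1 and mₖ₊₁ = dₖaₖ − mₖ, dₖ₊₁ = (n − mₖ₊₁²)/dₖ, aₖ₊₁ = ⌊(a₀+mₖ₊₁)/dₖ₊₁⌋:
  k=1: m=11, d=19, a=1
  k=2: m=8, d=4, a=4
  k=3: m=8, d=19, a=1
  k=4: m=11, d=1, a=22
d=1 and a=2a₀=22 at k=4, so the next step gives (m, d) = (11, 19) again — its k=1 value — and the period has length 4.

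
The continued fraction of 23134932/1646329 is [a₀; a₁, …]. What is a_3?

23134932 = 14·1646329 + 86326   →  a_0 = 14
1646329 = 19·86326 + 6135   →  a_1 = 19
86326 = 14·6135 + 436   →  a_2 = 14
6135 = 14·436 + 31   →  a_3 = 14

14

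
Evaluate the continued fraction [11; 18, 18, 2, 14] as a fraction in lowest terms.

Fold from the inside: start with 14/1.
  2 + 1/14 = 29/14
  18 + 14/29 = 536/29
  18 + 29/536 = 9677/536
  11 + 536/9677 = 106983/9677

106983/9677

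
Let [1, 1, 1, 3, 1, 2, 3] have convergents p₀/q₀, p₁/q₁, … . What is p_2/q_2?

3/2

Using pₖ = aₖpₖ₋₁ + pₖ₋₂, qₖ = aₖqₖ₋₁ + qₖ₋₂ (with p₋₁=1, p₋₂=0, q₋₁=0, q₋₂=1):
  k=0: a=1, p=1, q=1
  k=1: a=1, p=2, q=1
  k=2: a=1, p=3, q=2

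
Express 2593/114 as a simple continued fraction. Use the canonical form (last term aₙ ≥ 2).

[22; 1, 2, 1, 13, 2]

2593 = 22×114 + 85
114 = 1×85 + 29
85 = 2×29 + 27
29 = 1×27 + 2
27 = 13×2 + 1
2 = 2×1 + 0  (stop)
So 2593/114 = [22; 1, 2, 1, 13, 2].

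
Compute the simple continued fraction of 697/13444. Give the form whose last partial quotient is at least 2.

[0; 19, 3, 2, 7, 4, 3]

697 = 0·13444 + 697
13444 = 19·697 + 201
697 = 3·201 + 94
201 = 2·94 + 13
94 = 7·13 + 3
13 = 4·3 + 1
3 = 3·1 + 0  (stop)
So 697/13444 = [0; 19, 3, 2, 7, 4, 3].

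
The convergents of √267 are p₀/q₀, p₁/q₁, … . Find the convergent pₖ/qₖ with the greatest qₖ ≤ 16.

√267 = [16; 2, 1, 15, 1, 2, 32, …] (period length 6).
Convergents:
  p_0/q_0 = 16/1
  p_1/q_1 = 33/2
  p_2/q_2 = 49/3
  p_3/q_3 = 768/47
q_2 = 3 ≤ 16 < 47 = q_3, so the answer is 49/3.

49/3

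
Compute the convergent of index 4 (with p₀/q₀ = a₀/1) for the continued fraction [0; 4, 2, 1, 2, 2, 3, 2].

8/35

Using pₖ = aₖpₖ₋₁ + pₖ₋₂, qₖ = aₖqₖ₋₁ + qₖ₋₂ (with p₋₁=1, p₋₂=0, q₋₁=0, q₋₂=1):
  k=0: a=0, p=0, q=1
  k=1: a=4, p=1, q=4
  k=2: a=2, p=2, q=9
  k=3: a=1, p=3, q=13
  k=4: a=2, p=8, q=35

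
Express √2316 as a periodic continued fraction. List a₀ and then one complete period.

[48; 8, 96]

a₀ = ⌊√2316⌋ = 48.
With m₀=0, d₀=1 and mₖ₊₁ = dₖaₖ − mₖ, dₖ₊₁ = (n − mₖ₊₁²)/dₖ, aₖ₊₁ = ⌊(a₀+mₖ₊₁)/dₖ₊₁⌋:
  k=1: m=48, d=12, a=8
  k=2: m=48, d=1, a=96
d=1 and a=2a₀=96 at k=2, so the next step gives (m, d) = (48, 12) again — its k=1 value — and the period has length 2.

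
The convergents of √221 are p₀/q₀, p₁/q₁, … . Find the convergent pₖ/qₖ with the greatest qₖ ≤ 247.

√221 = [14; 1, 6, 2, 6, 1, 28, …] (period length 6).
Convergents:
  p_0/q_0 = 14/1
  p_1/q_1 = 15/1
  p_2/q_2 = 104/7
  p_3/q_3 = 223/15
  p_4/q_4 = 1442/97
  p_5/q_5 = 1665/112
  p_6/q_6 = 48062/3233
q_5 = 112 ≤ 247 < 3233 = q_6, so the answer is 1665/112.

1665/112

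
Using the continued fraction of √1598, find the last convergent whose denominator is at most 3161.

√1598 = [39; 1, 38, 1, 78, …] (period length 4).
Convergents:
  p_0/q_0 = 39/1
  p_1/q_1 = 40/1
  p_2/q_2 = 1559/39
  p_3/q_3 = 1599/40
  p_4/q_4 = 126281/3159
  p_5/q_5 = 127880/3199
q_4 = 3159 ≤ 3161 < 3199 = q_5, so the answer is 126281/3159.

126281/3159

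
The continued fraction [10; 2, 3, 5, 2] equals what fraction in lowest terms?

845/81

Fold from the inside: start with 2/1.
  5 + 1/2 = 11/2
  3 + 2/11 = 35/11
  2 + 11/35 = 81/35
  10 + 35/81 = 845/81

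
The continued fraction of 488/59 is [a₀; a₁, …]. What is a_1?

3

488 = 8·59 + 16   →  a_0 = 8
59 = 3·16 + 11   →  a_1 = 3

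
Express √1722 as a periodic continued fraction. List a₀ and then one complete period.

[41; 2, 82]

a₀ = ⌊√1722⌋ = 41.
With m₀=0, d₀=1 and mₖ₊₁ = dₖaₖ − mₖ, dₖ₊₁ = (n − mₖ₊₁²)/dₖ, aₖ₊₁ = ⌊(a₀+mₖ₊₁)/dₖ₊₁⌋:
  k=1: m=41, d=41, a=2
  k=2: m=41, d=1, a=82
d=1 and a=2a₀=82 at k=2, so the next step gives (m, d) = (41, 41) again — its k=1 value — and the period has length 2.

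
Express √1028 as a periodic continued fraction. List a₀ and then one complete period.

a₀ = ⌊√1028⌋ = 32.
With m₀=0, d₀=1 and mₖ₊₁ = dₖaₖ − mₖ, dₖ₊₁ = (n − mₖ₊₁²)/dₖ, aₖ₊₁ = ⌊(a₀+mₖ₊₁)/dₖ₊₁⌋:
  k=1: m=32, d=4, a=16
  k=2: m=32, d=1, a=64
d=1 and a=2a₀=64 at k=2, so the next step gives (m, d) = (32, 4) again — its k=1 value — and the period has length 2.

[32; 16, 64]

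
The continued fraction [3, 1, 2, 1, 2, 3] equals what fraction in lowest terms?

Using pₖ = aₖpₖ₋₁ + pₖ₋₂ and qₖ = aₖqₖ₋₁ + qₖ₋₂:
  k=0: a=3, p=3, q=1
  k=1: a=1, p=4, q=1
  k=2: a=2, p=11, q=3
  k=3: a=1, p=15, q=4
  k=4: a=2, p=41, q=11
  k=5: a=3, p=138, q=37

138/37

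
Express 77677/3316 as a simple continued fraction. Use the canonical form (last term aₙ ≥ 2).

[23; 2, 2, 1, 4, 1, 6, 12]

77677 = 23·3316 + 1409
3316 = 2·1409 + 498
1409 = 2·498 + 413
498 = 1·413 + 85
413 = 4·85 + 73
85 = 1·73 + 12
73 = 6·12 + 1
12 = 12·1 + 0  (stop)
So 77677/3316 = [23; 2, 2, 1, 4, 1, 6, 12].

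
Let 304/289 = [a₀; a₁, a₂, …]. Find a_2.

3

304 = 1·289 + 15   →  a_0 = 1
289 = 19·15 + 4   →  a_1 = 19
15 = 3·4 + 3   →  a_2 = 3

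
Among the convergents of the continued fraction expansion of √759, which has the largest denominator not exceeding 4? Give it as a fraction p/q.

√759 = [27; 1, 1, 4, 1, 1, 54, …] (period length 6).
Convergents:
  p_0/q_0 = 27/1
  p_1/q_1 = 28/1
  p_2/q_2 = 55/2
  p_3/q_3 = 248/9
q_2 = 2 ≤ 4 < 9 = q_3, so the answer is 55/2.

55/2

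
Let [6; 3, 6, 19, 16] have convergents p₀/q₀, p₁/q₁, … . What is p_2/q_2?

Using pₖ = aₖpₖ₋₁ + pₖ₋₂, qₖ = aₖqₖ₋₁ + qₖ₋₂ (with p₋₁=1, p₋₂=0, q₋₁=0, q₋₂=1):
  k=0: a=6, p=6, q=1
  k=1: a=3, p=19, q=3
  k=2: a=6, p=120, q=19

120/19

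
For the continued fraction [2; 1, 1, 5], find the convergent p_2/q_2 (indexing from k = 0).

5/2

Using pₖ = aₖpₖ₋₁ + pₖ₋₂, qₖ = aₖqₖ₋₁ + qₖ₋₂ (with p₋₁=1, p₋₂=0, q₋₁=0, q₋₂=1):
  k=0: a=2, p=2, q=1
  k=1: a=1, p=3, q=1
  k=2: a=1, p=5, q=2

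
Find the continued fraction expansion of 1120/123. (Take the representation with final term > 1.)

1120 = 9·123 + 13
123 = 9·13 + 6
13 = 2·6 + 1
6 = 6·1 + 0  (stop)
So 1120/123 = [9; 9, 2, 6].

[9; 9, 2, 6]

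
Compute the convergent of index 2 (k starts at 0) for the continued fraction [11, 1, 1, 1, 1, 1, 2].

Using pₖ = aₖpₖ₋₁ + pₖ₋₂, qₖ = aₖqₖ₋₁ + qₖ₋₂ (with p₋₁=1, p₋₂=0, q₋₁=0, q₋₂=1):
  k=0: a=11, p=11, q=1
  k=1: a=1, p=12, q=1
  k=2: a=1, p=23, q=2

23/2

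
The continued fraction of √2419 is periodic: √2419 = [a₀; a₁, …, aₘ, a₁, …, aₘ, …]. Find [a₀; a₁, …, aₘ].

a₀ = ⌊√2419⌋ = 49.
With m₀=0, d₀=1 and mₖ₊₁ = dₖaₖ − mₖ, dₖ₊₁ = (n − mₖ₊₁²)/dₖ, aₖ₊₁ = ⌊(a₀+mₖ₊₁)/dₖ₊₁⌋:
  k=1: m=49, d=18, a=5
  k=2: m=41, d=41, a=2
  k=3: m=41, d=18, a=5
  k=4: m=49, d=1, a=98
d=1 and a=2a₀=98 at k=4, so the next step gives (m, d) = (49, 18) again — its k=1 value — and the period has length 4.

[49; 5, 2, 5, 98]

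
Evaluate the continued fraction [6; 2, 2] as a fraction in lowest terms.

Using pₖ = aₖpₖ₋₁ + pₖ₋₂ and qₖ = aₖqₖ₋₁ + qₖ₋₂:
  k=0: a=6, p=6, q=1
  k=1: a=2, p=13, q=2
  k=2: a=2, p=32, q=5

32/5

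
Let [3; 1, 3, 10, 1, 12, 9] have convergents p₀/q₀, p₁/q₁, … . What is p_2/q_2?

Using pₖ = aₖpₖ₋₁ + pₖ₋₂, qₖ = aₖqₖ₋₁ + qₖ₋₂ (with p₋₁=1, p₋₂=0, q₋₁=0, q₋₂=1):
  k=0: a=3, p=3, q=1
  k=1: a=1, p=4, q=1
  k=2: a=3, p=15, q=4

15/4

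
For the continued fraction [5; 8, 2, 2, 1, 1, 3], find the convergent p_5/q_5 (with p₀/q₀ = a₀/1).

517/101

Using pₖ = aₖpₖ₋₁ + pₖ₋₂, qₖ = aₖqₖ₋₁ + qₖ₋₂ (with p₋₁=1, p₋₂=0, q₋₁=0, q₋₂=1):
  k=0: a=5, p=5, q=1
  k=1: a=8, p=41, q=8
  k=2: a=2, p=87, q=17
  k=3: a=2, p=215, q=42
  k=4: a=1, p=302, q=59
  k=5: a=1, p=517, q=101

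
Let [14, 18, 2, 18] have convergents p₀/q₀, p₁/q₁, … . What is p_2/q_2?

520/37

Using pₖ = aₖpₖ₋₁ + pₖ₋₂, qₖ = aₖqₖ₋₁ + qₖ₋₂ (with p₋₁=1, p₋₂=0, q₋₁=0, q₋₂=1):
  k=0: a=14, p=14, q=1
  k=1: a=18, p=253, q=18
  k=2: a=2, p=520, q=37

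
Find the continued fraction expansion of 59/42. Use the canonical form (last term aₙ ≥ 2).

59 = 1*42 + 17
42 = 2*17 + 8
17 = 2*8 + 1
8 = 8*1 + 0  (stop)
So 59/42 = [1; 2, 2, 8].

[1; 2, 2, 8]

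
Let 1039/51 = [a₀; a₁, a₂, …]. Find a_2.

1039 = 20·51 + 19   →  a_0 = 20
51 = 2·19 + 13   →  a_1 = 2
19 = 1·13 + 6   →  a_2 = 1

1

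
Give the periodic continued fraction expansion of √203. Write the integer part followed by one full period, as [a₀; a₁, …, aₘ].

[14; 4, 28]

a₀ = ⌊√203⌋ = 14.
With m₀=0, d₀=1 and mₖ₊₁ = dₖaₖ − mₖ, dₖ₊₁ = (n − mₖ₊₁²)/dₖ, aₖ₊₁ = ⌊(a₀+mₖ₊₁)/dₖ₊₁⌋:
  k=1: m=14, d=7, a=4
  k=2: m=14, d=1, a=28
d=1 and a=2a₀=28 at k=2, so the next step gives (m, d) = (14, 7) again — its k=1 value — and the period has length 2.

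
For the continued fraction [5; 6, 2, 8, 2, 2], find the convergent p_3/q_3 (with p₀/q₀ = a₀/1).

Using pₖ = aₖpₖ₋₁ + pₖ₋₂, qₖ = aₖqₖ₋₁ + qₖ₋₂ (with p₋₁=1, p₋₂=0, q₋₁=0, q₋₂=1):
  k=0: a=5, p=5, q=1
  k=1: a=6, p=31, q=6
  k=2: a=2, p=67, q=13
  k=3: a=8, p=567, q=110

567/110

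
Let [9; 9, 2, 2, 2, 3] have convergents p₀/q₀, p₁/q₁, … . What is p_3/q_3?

Using pₖ = aₖpₖ₋₁ + pₖ₋₂, qₖ = aₖqₖ₋₁ + qₖ₋₂ (with p₋₁=1, p₋₂=0, q₋₁=0, q₋₂=1):
  k=0: a=9, p=9, q=1
  k=1: a=9, p=82, q=9
  k=2: a=2, p=173, q=19
  k=3: a=2, p=428, q=47

428/47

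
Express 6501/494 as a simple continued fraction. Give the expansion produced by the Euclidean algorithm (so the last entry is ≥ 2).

6501 = 13×494 + 79
494 = 6×79 + 20
79 = 3×20 + 19
20 = 1×19 + 1
19 = 19×1 + 0  (stop)
So 6501/494 = [13; 6, 3, 1, 19].

[13; 6, 3, 1, 19]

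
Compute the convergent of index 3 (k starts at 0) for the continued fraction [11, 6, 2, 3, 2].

Using pₖ = aₖpₖ₋₁ + pₖ₋₂, qₖ = aₖqₖ₋₁ + qₖ₋₂ (with p₋₁=1, p₋₂=0, q₋₁=0, q₋₂=1):
  k=0: a=11, p=11, q=1
  k=1: a=6, p=67, q=6
  k=2: a=2, p=145, q=13
  k=3: a=3, p=502, q=45

502/45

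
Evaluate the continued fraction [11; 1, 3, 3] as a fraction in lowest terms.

Using pₖ = aₖpₖ₋₁ + pₖ₋₂ and qₖ = aₖqₖ₋₁ + qₖ₋₂:
  k=0: a=11, p=11, q=1
  k=1: a=1, p=12, q=1
  k=2: a=3, p=47, q=4
  k=3: a=3, p=153, q=13

153/13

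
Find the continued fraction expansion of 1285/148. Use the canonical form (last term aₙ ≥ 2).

1285 = 8·148 + 101
148 = 1·101 + 47
101 = 2·47 + 7
47 = 6·7 + 5
7 = 1·5 + 2
5 = 2·2 + 1
2 = 2·1 + 0  (stop)
So 1285/148 = [8; 1, 2, 6, 1, 2, 2].

[8; 1, 2, 6, 1, 2, 2]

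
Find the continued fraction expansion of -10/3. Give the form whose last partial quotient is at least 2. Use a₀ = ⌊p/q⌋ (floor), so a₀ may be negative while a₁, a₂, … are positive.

[-4; 1, 2]

-10 = -4·3 + 2
3 = 1·2 + 1
2 = 2·1 + 0  (stop)
So -10/3 = [-4; 1, 2].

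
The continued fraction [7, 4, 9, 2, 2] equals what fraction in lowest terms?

1398/193

Using pₖ = aₖpₖ₋₁ + pₖ₋₂ and qₖ = aₖqₖ₋₁ + qₖ₋₂:
  k=0: a=7, p=7, q=1
  k=1: a=4, p=29, q=4
  k=2: a=9, p=268, q=37
  k=3: a=2, p=565, q=78
  k=4: a=2, p=1398, q=193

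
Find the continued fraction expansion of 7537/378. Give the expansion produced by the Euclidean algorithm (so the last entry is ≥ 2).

[19; 1, 15, 2, 3, 3]

7537 = 19*378 + 355
378 = 1*355 + 23
355 = 15*23 + 10
23 = 2*10 + 3
10 = 3*3 + 1
3 = 3*1 + 0  (stop)
So 7537/378 = [19; 1, 15, 2, 3, 3].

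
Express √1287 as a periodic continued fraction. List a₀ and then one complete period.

a₀ = ⌊√1287⌋ = 35.
With m₀=0, d₀=1 and mₖ₊₁ = dₖaₖ − mₖ, dₖ₊₁ = (n − mₖ₊₁²)/dₖ, aₖ₊₁ = ⌊(a₀+mₖ₊₁)/dₖ₊₁⌋:
  k=1: m=35, d=62, a=1
  k=2: m=27, d=9, a=6
  k=3: m=27, d=62, a=1
  k=4: m=35, d=1, a=70
d=1 and a=2a₀=70 at k=4, so the next step gives (m, d) = (35, 62) again — its k=1 value — and the period has length 4.

[35; 1, 6, 1, 70]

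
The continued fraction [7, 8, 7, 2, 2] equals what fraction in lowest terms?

2144/301

Fold from the inside: start with 2/1.
  2 + 1/2 = 5/2
  7 + 2/5 = 37/5
  8 + 5/37 = 301/37
  7 + 37/301 = 2144/301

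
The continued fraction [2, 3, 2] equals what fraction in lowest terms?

Using pₖ = aₖpₖ₋₁ + pₖ₋₂ and qₖ = aₖqₖ₋₁ + qₖ₋₂:
  k=0: a=2, p=2, q=1
  k=1: a=3, p=7, q=3
  k=2: a=2, p=16, q=7

16/7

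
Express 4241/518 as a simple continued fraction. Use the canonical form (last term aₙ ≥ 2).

[8; 5, 2, 1, 15, 2]

4241 = 8·518 + 97
518 = 5·97 + 33
97 = 2·33 + 31
33 = 1·31 + 2
31 = 15·2 + 1
2 = 2·1 + 0  (stop)
So 4241/518 = [8; 5, 2, 1, 15, 2].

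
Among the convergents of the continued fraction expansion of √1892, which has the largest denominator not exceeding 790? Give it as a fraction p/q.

√1892 = [43; 2, 86, …] (period length 2).
Convergents:
  p_0/q_0 = 43/1
  p_1/q_1 = 87/2
  p_2/q_2 = 7525/173
  p_3/q_3 = 15137/348
  p_4/q_4 = 1309307/30101
q_3 = 348 ≤ 790 < 30101 = q_4, so the answer is 15137/348.

15137/348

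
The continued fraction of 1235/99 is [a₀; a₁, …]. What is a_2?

9

1235 = 12·99 + 47   →  a_0 = 12
99 = 2·47 + 5   →  a_1 = 2
47 = 9·5 + 2   →  a_2 = 9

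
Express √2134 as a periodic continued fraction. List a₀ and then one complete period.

a₀ = ⌊√2134⌋ = 46.
With m₀=0, d₀=1 and mₖ₊₁ = dₖaₖ − mₖ, dₖ₊₁ = (n − mₖ₊₁²)/dₖ, aₖ₊₁ = ⌊(a₀+mₖ₊₁)/dₖ₊₁⌋:
  k=1: m=46, d=18, a=5
  k=2: m=44, d=11, a=8
  k=3: m=44, d=18, a=5
  k=4: m=46, d=1, a=92
d=1 and a=2a₀=92 at k=4, so the next step gives (m, d) = (46, 18) again — its k=1 value — and the period has length 4.

[46; 5, 8, 5, 92]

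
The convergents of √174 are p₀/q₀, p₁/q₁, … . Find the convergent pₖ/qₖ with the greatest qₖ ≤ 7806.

√174 = [13; 5, 4, 5, 26, …] (period length 4).
Convergents:
  p_0/q_0 = 13/1
  p_1/q_1 = 66/5
  p_2/q_2 = 277/21
  p_3/q_3 = 1451/110
  p_4/q_4 = 38003/2881
  p_5/q_5 = 191466/14515
q_4 = 2881 ≤ 7806 < 14515 = q_5, so the answer is 38003/2881.

38003/2881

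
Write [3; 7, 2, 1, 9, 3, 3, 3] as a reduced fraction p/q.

22734/7249

Fold from the inside: start with 3/1.
  3 + 1/3 = 10/3
  3 + 3/10 = 33/10
  9 + 10/33 = 307/33
  1 + 33/307 = 340/307
  2 + 307/340 = 987/340
  7 + 340/987 = 7249/987
  3 + 987/7249 = 22734/7249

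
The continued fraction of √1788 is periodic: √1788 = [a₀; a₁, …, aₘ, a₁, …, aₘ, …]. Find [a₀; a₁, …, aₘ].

[42; 3, 1, 1, 20, 1, 1, 3, 84]

a₀ = ⌊√1788⌋ = 42.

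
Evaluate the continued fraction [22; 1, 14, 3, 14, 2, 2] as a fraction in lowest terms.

77680/3387

Using pₖ = aₖpₖ₋₁ + pₖ₋₂ and qₖ = aₖqₖ₋₁ + qₖ₋₂:
  k=0: a=22, p=22, q=1
  k=1: a=1, p=23, q=1
  k=2: a=14, p=344, q=15
  k=3: a=3, p=1055, q=46
  k=4: a=14, p=15114, q=659
  k=5: a=2, p=31283, q=1364
  k=6: a=2, p=77680, q=3387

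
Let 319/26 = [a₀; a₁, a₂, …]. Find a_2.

319 = 12·26 + 7   →  a_0 = 12
26 = 3·7 + 5   →  a_1 = 3
7 = 1·5 + 2   →  a_2 = 1

1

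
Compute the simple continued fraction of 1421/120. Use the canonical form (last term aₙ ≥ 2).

[11; 1, 5, 3, 6]

1421 = 11*120 + 101
120 = 1*101 + 19
101 = 5*19 + 6
19 = 3*6 + 1
6 = 6*1 + 0  (stop)
So 1421/120 = [11; 1, 5, 3, 6].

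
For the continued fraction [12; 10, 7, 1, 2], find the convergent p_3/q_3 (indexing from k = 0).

Using pₖ = aₖpₖ₋₁ + pₖ₋₂, qₖ = aₖqₖ₋₁ + qₖ₋₂ (with p₋₁=1, p₋₂=0, q₋₁=0, q₋₂=1):
  k=0: a=12, p=12, q=1
  k=1: a=10, p=121, q=10
  k=2: a=7, p=859, q=71
  k=3: a=1, p=980, q=81

980/81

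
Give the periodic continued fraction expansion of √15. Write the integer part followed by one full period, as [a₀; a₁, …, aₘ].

[3; 1, 6]

a₀ = ⌊√15⌋ = 3.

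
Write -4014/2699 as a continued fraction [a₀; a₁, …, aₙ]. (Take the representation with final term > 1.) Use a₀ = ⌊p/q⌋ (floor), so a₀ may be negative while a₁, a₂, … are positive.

[-2; 1, 1, 19, 17, 4]

-4014 = -2*2699 + 1384
2699 = 1*1384 + 1315
1384 = 1*1315 + 69
1315 = 19*69 + 4
69 = 17*4 + 1
4 = 4*1 + 0  (stop)
So -4014/2699 = [-2; 1, 1, 19, 17, 4].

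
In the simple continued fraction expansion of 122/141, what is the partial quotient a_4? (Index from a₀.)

122 = 0·141 + 122   →  a_0 = 0
141 = 1·122 + 19   →  a_1 = 1
122 = 6·19 + 8   →  a_2 = 6
19 = 2·8 + 3   →  a_3 = 2
8 = 2·3 + 2   →  a_4 = 2

2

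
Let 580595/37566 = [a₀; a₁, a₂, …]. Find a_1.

580595 = 15·37566 + 17105   →  a_0 = 15
37566 = 2·17105 + 3356   →  a_1 = 2

2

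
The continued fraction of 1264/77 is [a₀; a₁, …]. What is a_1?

2

1264 = 16·77 + 32   →  a_0 = 16
77 = 2·32 + 13   →  a_1 = 2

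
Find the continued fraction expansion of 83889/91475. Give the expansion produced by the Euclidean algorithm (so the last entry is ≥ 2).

[0; 1, 11, 17, 8, 18, 3]

83889 = 0·91475 + 83889
91475 = 1·83889 + 7586
83889 = 11·7586 + 443
7586 = 17·443 + 55
443 = 8·55 + 3
55 = 18·3 + 1
3 = 3·1 + 0  (stop)
So 83889/91475 = [0; 1, 11, 17, 8, 18, 3].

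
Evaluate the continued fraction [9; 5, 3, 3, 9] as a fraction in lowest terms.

Using pₖ = aₖpₖ₋₁ + pₖ₋₂ and qₖ = aₖqₖ₋₁ + qₖ₋₂:
  k=0: a=9, p=9, q=1
  k=1: a=5, p=46, q=5
  k=2: a=3, p=147, q=16
  k=3: a=3, p=487, q=53
  k=4: a=9, p=4530, q=493

4530/493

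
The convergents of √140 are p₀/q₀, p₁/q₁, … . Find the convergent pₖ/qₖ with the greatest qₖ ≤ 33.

√140 = [11; 1, 4, 1, 22, …] (period length 4).
Convergents:
  p_0/q_0 = 11/1
  p_1/q_1 = 12/1
  p_2/q_2 = 59/5
  p_3/q_3 = 71/6
  p_4/q_4 = 1621/137
q_3 = 6 ≤ 33 < 137 = q_4, so the answer is 71/6.

71/6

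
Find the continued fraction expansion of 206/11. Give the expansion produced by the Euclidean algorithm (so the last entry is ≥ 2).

206 = 18×11 + 8
11 = 1×8 + 3
8 = 2×3 + 2
3 = 1×2 + 1
2 = 2×1 + 0  (stop)
So 206/11 = [18; 1, 2, 1, 2].

[18; 1, 2, 1, 2]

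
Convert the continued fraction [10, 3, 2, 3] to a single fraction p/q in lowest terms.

247/24

Fold from the inside: start with 3/1.
  2 + 1/3 = 7/3
  3 + 3/7 = 24/7
  10 + 7/24 = 247/24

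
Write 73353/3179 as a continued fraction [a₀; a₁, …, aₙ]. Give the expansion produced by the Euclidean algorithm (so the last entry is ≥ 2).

[23; 13, 2, 7, 1, 13]

73353 = 23·3179 + 236
3179 = 13·236 + 111
236 = 2·111 + 14
111 = 7·14 + 13
14 = 1·13 + 1
13 = 13·1 + 0  (stop)
So 73353/3179 = [23; 13, 2, 7, 1, 13].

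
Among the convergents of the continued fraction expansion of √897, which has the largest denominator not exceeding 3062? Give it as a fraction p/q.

35910/1199

√897 = [29; 1, 18, 1, 58, …] (period length 4).
Convergents:
  p_0/q_0 = 29/1
  p_1/q_1 = 30/1
  p_2/q_2 = 569/19
  p_3/q_3 = 599/20
  p_4/q_4 = 35311/1179
  p_5/q_5 = 35910/1199
  p_6/q_6 = 681691/22761
q_5 = 1199 ≤ 3062 < 22761 = q_6, so the answer is 35910/1199.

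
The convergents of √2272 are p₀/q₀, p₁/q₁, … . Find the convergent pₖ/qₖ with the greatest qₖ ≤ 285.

√2272 = [47; 1, 1, 1, 94, …] (period length 4).
Convergents:
  p_0/q_0 = 47/1
  p_1/q_1 = 48/1
  p_2/q_2 = 95/2
  p_3/q_3 = 143/3
  p_4/q_4 = 13537/284
  p_5/q_5 = 13680/287
q_4 = 284 ≤ 285 < 287 = q_5, so the answer is 13537/284.

13537/284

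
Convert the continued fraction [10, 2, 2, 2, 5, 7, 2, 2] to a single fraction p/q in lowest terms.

25674/2465

Using pₖ = aₖpₖ₋₁ + pₖ₋₂ and qₖ = aₖqₖ₋₁ + qₖ₋₂:
  k=0: a=10, p=10, q=1
  k=1: a=2, p=21, q=2
  k=2: a=2, p=52, q=5
  k=3: a=2, p=125, q=12
  k=4: a=5, p=677, q=65
  k=5: a=7, p=4864, q=467
  k=6: a=2, p=10405, q=999
  k=7: a=2, p=25674, q=2465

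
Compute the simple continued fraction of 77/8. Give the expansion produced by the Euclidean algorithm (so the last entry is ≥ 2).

77 = 9×8 + 5
8 = 1×5 + 3
5 = 1×3 + 2
3 = 1×2 + 1
2 = 2×1 + 0  (stop)
So 77/8 = [9; 1, 1, 1, 2].

[9; 1, 1, 1, 2]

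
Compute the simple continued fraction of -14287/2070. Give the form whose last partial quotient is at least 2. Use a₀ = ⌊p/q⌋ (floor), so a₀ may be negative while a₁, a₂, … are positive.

[-7; 10, 5, 13, 3]

-14287 = -7×2070 + 203
2070 = 10×203 + 40
203 = 5×40 + 3
40 = 13×3 + 1
3 = 3×1 + 0  (stop)
So -14287/2070 = [-7; 10, 5, 13, 3].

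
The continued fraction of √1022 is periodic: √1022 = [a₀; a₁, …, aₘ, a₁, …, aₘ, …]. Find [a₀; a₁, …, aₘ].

[31; 1, 30, 1, 62]

a₀ = ⌊√1022⌋ = 31.
With m₀=0, d₀=1 and mₖ₊₁ = dₖaₖ − mₖ, dₖ₊₁ = (n − mₖ₊₁²)/dₖ, aₖ₊₁ = ⌊(a₀+mₖ₊₁)/dₖ₊₁⌋:
  k=1: m=31, d=61, a=1
  k=2: m=30, d=2, a=30
  k=3: m=30, d=61, a=1
  k=4: m=31, d=1, a=62
d=1 and a=2a₀=62 at k=4, so the next step gives (m, d) = (31, 61) again — its k=1 value — and the period has length 4.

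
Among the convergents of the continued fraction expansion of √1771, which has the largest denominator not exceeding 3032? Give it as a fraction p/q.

42462/1009

√1771 = [42; 12, 84, …] (period length 2).
Convergents:
  p_0/q_0 = 42/1
  p_1/q_1 = 505/12
  p_2/q_2 = 42462/1009
  p_3/q_3 = 510049/12120
q_2 = 1009 ≤ 3032 < 12120 = q_3, so the answer is 42462/1009.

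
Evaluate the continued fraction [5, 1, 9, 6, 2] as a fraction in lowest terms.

Fold from the inside: start with 2/1.
  6 + 1/2 = 13/2
  9 + 2/13 = 119/13
  1 + 13/119 = 132/119
  5 + 119/132 = 779/132

779/132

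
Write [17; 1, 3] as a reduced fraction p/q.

Fold from the inside: start with 3/1.
  1 + 1/3 = 4/3
  17 + 3/4 = 71/4

71/4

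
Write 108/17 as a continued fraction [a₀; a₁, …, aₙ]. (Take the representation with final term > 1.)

108 = 6·17 + 6
17 = 2·6 + 5
6 = 1·5 + 1
5 = 5·1 + 0  (stop)
So 108/17 = [6; 2, 1, 5].

[6; 2, 1, 5]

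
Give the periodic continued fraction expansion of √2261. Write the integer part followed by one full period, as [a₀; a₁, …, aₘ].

[47; 1, 1, 4, 1, 1, 94]

a₀ = ⌊√2261⌋ = 47.
With m₀=0, d₀=1 and mₖ₊₁ = dₖaₖ − mₖ, dₖ₊₁ = (n − mₖ₊₁²)/dₖ, aₖ₊₁ = ⌊(a₀+mₖ₊₁)/dₖ₊₁⌋:
  k=1: m=47, d=52, a=1
  k=2: m=5, d=43, a=1
  k=3: m=38, d=19, a=4
  k=4: m=38, d=43, a=1
  k=5: m=5, d=52, a=1
  k=6: m=47, d=1, a=94
d=1 and a=2a₀=94 at k=6, so the next step gives (m, d) = (47, 52) again — its k=1 value — and the period has length 6.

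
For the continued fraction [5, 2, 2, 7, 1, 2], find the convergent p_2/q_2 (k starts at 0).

27/5

Using pₖ = aₖpₖ₋₁ + pₖ₋₂, qₖ = aₖqₖ₋₁ + qₖ₋₂ (with p₋₁=1, p₋₂=0, q₋₁=0, q₋₂=1):
  k=0: a=5, p=5, q=1
  k=1: a=2, p=11, q=2
  k=2: a=2, p=27, q=5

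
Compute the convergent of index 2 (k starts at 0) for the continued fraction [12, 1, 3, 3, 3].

Using pₖ = aₖpₖ₋₁ + pₖ₋₂, qₖ = aₖqₖ₋₁ + qₖ₋₂ (with p₋₁=1, p₋₂=0, q₋₁=0, q₋₂=1):
  k=0: a=12, p=12, q=1
  k=1: a=1, p=13, q=1
  k=2: a=3, p=51, q=4

51/4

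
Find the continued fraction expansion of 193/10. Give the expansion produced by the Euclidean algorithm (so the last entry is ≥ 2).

[19; 3, 3]

193 = 19·10 + 3
10 = 3·3 + 1
3 = 3·1 + 0  (stop)
So 193/10 = [19; 3, 3].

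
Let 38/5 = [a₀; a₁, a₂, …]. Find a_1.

38 = 7·5 + 3   →  a_0 = 7
5 = 1·3 + 2   →  a_1 = 1

1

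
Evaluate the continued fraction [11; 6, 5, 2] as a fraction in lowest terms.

Fold from the inside: start with 2/1.
  5 + 1/2 = 11/2
  6 + 2/11 = 68/11
  11 + 11/68 = 759/68

759/68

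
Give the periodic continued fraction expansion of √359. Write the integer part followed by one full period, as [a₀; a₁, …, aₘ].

[18; 1, 17, 1, 36]

a₀ = ⌊√359⌋ = 18.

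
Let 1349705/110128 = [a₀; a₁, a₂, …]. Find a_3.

1349705 = 12·110128 + 28169   →  a_0 = 12
110128 = 3·28169 + 25621   →  a_1 = 3
28169 = 1·25621 + 2548   →  a_2 = 1
25621 = 10·2548 + 141   →  a_3 = 10

10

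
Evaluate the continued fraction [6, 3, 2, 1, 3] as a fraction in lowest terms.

233/37

Fold from the inside: start with 3/1.
  1 + 1/3 = 4/3
  2 + 3/4 = 11/4
  3 + 4/11 = 37/11
  6 + 11/37 = 233/37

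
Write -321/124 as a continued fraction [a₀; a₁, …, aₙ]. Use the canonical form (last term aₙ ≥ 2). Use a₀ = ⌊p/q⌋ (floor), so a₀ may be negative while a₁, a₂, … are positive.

-321 = -3·124 + 51
124 = 2·51 + 22
51 = 2·22 + 7
22 = 3·7 + 1
7 = 7·1 + 0  (stop)
So -321/124 = [-3; 2, 2, 3, 7].

[-3; 2, 2, 3, 7]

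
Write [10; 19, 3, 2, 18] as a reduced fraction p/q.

Fold from the inside: start with 18/1.
  2 + 1/18 = 37/18
  3 + 18/37 = 129/37
  19 + 37/129 = 2488/129
  10 + 129/2488 = 25009/2488

25009/2488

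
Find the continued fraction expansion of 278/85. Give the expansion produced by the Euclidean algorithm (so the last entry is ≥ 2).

278 = 3×85 + 23
85 = 3×23 + 16
23 = 1×16 + 7
16 = 2×7 + 2
7 = 3×2 + 1
2 = 2×1 + 0  (stop)
So 278/85 = [3; 3, 1, 2, 3, 2].

[3; 3, 1, 2, 3, 2]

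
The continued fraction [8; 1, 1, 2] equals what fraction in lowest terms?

43/5

Using pₖ = aₖpₖ₋₁ + pₖ₋₂ and qₖ = aₖqₖ₋₁ + qₖ₋₂:
  k=0: a=8, p=8, q=1
  k=1: a=1, p=9, q=1
  k=2: a=1, p=17, q=2
  k=3: a=2, p=43, q=5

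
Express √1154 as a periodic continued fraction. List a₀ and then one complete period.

a₀ = ⌊√1154⌋ = 33.
With m₀=0, d₀=1 and mₖ₊₁ = dₖaₖ − mₖ, dₖ₊₁ = (n − mₖ₊₁²)/dₖ, aₖ₊₁ = ⌊(a₀+mₖ₊₁)/dₖ₊₁⌋:
  k=1: m=33, d=65, a=1
  k=2: m=32, d=2, a=32
  k=3: m=32, d=65, a=1
  k=4: m=33, d=1, a=66
d=1 and a=2a₀=66 at k=4, so the next step gives (m, d) = (33, 65) again — its k=1 value — and the period has length 4.

[33; 1, 32, 1, 66]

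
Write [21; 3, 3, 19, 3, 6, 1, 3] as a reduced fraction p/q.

355186/16675

Fold from the inside: start with 3/1.
  1 + 1/3 = 4/3
  6 + 3/4 = 27/4
  3 + 4/27 = 85/27
  19 + 27/85 = 1642/85
  3 + 85/1642 = 5011/1642
  3 + 1642/5011 = 16675/5011
  21 + 5011/16675 = 355186/16675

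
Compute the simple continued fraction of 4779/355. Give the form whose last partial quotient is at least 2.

4779 = 13×355 + 164
355 = 2×164 + 27
164 = 6×27 + 2
27 = 13×2 + 1
2 = 2×1 + 0  (stop)
So 4779/355 = [13; 2, 6, 13, 2].

[13; 2, 6, 13, 2]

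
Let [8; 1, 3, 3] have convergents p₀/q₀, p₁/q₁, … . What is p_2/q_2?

35/4

Using pₖ = aₖpₖ₋₁ + pₖ₋₂, qₖ = aₖqₖ₋₁ + qₖ₋₂ (with p₋₁=1, p₋₂=0, q₋₁=0, q₋₂=1):
  k=0: a=8, p=8, q=1
  k=1: a=1, p=9, q=1
  k=2: a=3, p=35, q=4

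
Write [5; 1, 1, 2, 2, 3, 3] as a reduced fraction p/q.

Fold from the inside: start with 3/1.
  3 + 1/3 = 10/3
  2 + 3/10 = 23/10
  2 + 10/23 = 56/23
  1 + 23/56 = 79/56
  1 + 56/79 = 135/79
  5 + 79/135 = 754/135

754/135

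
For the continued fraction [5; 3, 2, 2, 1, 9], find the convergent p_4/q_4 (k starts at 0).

127/24

Using pₖ = aₖpₖ₋₁ + pₖ₋₂, qₖ = aₖqₖ₋₁ + qₖ₋₂ (with p₋₁=1, p₋₂=0, q₋₁=0, q₋₂=1):
  k=0: a=5, p=5, q=1
  k=1: a=3, p=16, q=3
  k=2: a=2, p=37, q=7
  k=3: a=2, p=90, q=17
  k=4: a=1, p=127, q=24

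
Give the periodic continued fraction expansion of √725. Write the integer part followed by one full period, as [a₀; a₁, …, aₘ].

[26; 1, 12, 2, 12, 1, 52]

a₀ = ⌊√725⌋ = 26.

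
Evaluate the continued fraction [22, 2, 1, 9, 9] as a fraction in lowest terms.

Fold from the inside: start with 9/1.
  9 + 1/9 = 82/9
  1 + 9/82 = 91/82
  2 + 82/91 = 264/91
  22 + 91/264 = 5899/264

5899/264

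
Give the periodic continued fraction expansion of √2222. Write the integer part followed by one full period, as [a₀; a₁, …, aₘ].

[47; 7, 4, 7, 94]

a₀ = ⌊√2222⌋ = 47.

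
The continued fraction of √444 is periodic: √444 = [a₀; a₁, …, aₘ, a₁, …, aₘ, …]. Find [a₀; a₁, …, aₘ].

a₀ = ⌊√444⌋ = 21.
With m₀=0, d₀=1 and mₖ₊₁ = dₖaₖ − mₖ, dₖ₊₁ = (n − mₖ₊₁²)/dₖ, aₖ₊₁ = ⌊(a₀+mₖ₊₁)/dₖ₊₁⌋:
  k=1: m=21, d=3, a=14
  k=2: m=21, d=1, a=42
d=1 and a=2a₀=42 at k=2, so the next step gives (m, d) = (21, 3) again — its k=1 value — and the period has length 2.

[21; 14, 42]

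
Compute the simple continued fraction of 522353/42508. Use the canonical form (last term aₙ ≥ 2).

522353 = 12·42508 + 12257
42508 = 3·12257 + 5737
12257 = 2·5737 + 783
5737 = 7·783 + 256
783 = 3·256 + 15
256 = 17·15 + 1
15 = 15·1 + 0  (stop)
So 522353/42508 = [12; 3, 2, 7, 3, 17, 15].

[12; 3, 2, 7, 3, 17, 15]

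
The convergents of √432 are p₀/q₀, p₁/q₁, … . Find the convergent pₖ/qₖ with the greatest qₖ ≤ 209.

1351/65

√432 = [20; 1, 3, 1, 1, 1, 3, 1, 40, …] (period length 8).
Convergents:
  p_0/q_0 = 20/1
  p_1/q_1 = 21/1
  p_2/q_2 = 83/4
  p_3/q_3 = 104/5
  p_4/q_4 = 187/9
  p_5/q_5 = 291/14
  p_6/q_6 = 1060/51
  p_7/q_7 = 1351/65
  p_8/q_8 = 55100/2651
q_7 = 65 ≤ 209 < 2651 = q_8, so the answer is 1351/65.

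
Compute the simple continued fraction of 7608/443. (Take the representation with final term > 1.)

[17; 5, 1, 3, 19]

7608 = 17×443 + 77
443 = 5×77 + 58
77 = 1×58 + 19
58 = 3×19 + 1
19 = 19×1 + 0  (stop)
So 7608/443 = [17; 5, 1, 3, 19].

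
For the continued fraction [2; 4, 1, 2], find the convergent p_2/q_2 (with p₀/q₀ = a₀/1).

Using pₖ = aₖpₖ₋₁ + pₖ₋₂, qₖ = aₖqₖ₋₁ + qₖ₋₂ (with p₋₁=1, p₋₂=0, q₋₁=0, q₋₂=1):
  k=0: a=2, p=2, q=1
  k=1: a=4, p=9, q=4
  k=2: a=1, p=11, q=5

11/5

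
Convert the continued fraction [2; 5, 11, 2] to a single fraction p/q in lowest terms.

257/117

Fold from the inside: start with 2/1.
  11 + 1/2 = 23/2
  5 + 2/23 = 117/23
  2 + 23/117 = 257/117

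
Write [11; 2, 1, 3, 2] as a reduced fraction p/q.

Fold from the inside: start with 2/1.
  3 + 1/2 = 7/2
  1 + 2/7 = 9/7
  2 + 7/9 = 25/9
  11 + 9/25 = 284/25

284/25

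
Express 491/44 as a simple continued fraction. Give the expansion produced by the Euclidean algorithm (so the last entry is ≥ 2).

491 = 11×44 + 7
44 = 6×7 + 2
7 = 3×2 + 1
2 = 2×1 + 0  (stop)
So 491/44 = [11; 6, 3, 2].

[11; 6, 3, 2]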